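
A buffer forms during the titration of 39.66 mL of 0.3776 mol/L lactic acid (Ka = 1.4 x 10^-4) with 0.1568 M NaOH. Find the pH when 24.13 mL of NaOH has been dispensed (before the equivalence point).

Initial n(HC3H5O3) = 0.3776 x 0.03966 = 0.01498 mol.
n(NaOH) added = 0.1568 x 0.02413 = 0.003784 mol, converting that many moles of HC3H5O3 to C3H5O3-.
Remaining n(HC3H5O3) = 0.01119 mol; n(C3H5O3-) = 0.003784 mol.
By Henderson-Hasselbalch, pH = pKa + log([A^-]/[HA]) = 3.85 + log(0.003784/0.01119) = 3.85 + (-0.47) = 3.38.

3.38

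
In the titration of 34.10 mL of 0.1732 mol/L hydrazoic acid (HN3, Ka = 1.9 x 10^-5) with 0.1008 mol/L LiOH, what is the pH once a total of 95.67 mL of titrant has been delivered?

n(acid) = 0.1732 x 0.03410 = 0.005906 mol; n(LiOH) added = 0.1008 x 0.09567 = 0.009644 mol.
Base is in excess by 0.009644 - 0.005906 = 0.003737 mol in a total volume of 0.1298 L.
[OH^-] = 0.003737/0.1298 = 0.02880 M, so pOH = 1.54 and pH = 14.00 - 1.54 = 12.46.

12.46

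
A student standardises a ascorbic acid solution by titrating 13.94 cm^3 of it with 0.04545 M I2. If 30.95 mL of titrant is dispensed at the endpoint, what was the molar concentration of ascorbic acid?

0.101 M

n(I2) = 0.04545 x 0.03095 = 0.001407 mol.
From the balanced equation, 1 mol I2 reacts with 1 mol ascorbic acid, so n(ascorbic acid) = 0.001407 x 1/1 = 0.001407 mol.
[ascorbic acid] = 0.001407 / 0.01394 L = 0.101 M.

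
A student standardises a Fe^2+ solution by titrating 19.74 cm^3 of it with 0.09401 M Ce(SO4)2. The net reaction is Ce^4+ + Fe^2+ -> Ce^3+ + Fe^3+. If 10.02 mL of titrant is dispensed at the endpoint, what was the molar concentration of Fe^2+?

n(Ce(SO4)2) = 0.09401 x 0.01002 = 0.0009420 mol.
From the balanced equation, 1 mol Ce(SO4)2 reacts with 1 mol Fe^2+, so n(Fe^2+) = 0.0009420 x 1/1 = 0.0009420 mol.
[Fe^2+] = 0.0009420 / 0.01974 L = 0.0477 M.

0.0477 M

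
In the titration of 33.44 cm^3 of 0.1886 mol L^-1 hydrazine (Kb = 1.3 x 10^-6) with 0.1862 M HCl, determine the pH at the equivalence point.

4.57

n(N2H4) = 0.1886 x 0.03344 = 0.006307 mol; V(HCl) at equivalence = 0.006307/0.1862 = 0.03387 L.
At equivalence the base is fully converted to N2H5+; total volume = 0.06731 L, so [N2H5+] = 0.006307/0.06731 = 0.09370 M.
Ka(N2H5+) = Kw/Kb = 1.0e-14 / 1.3 x 10^-6 = 7.69e-9.
[H^+] = sqrt(Ka x [N2H5+]) = sqrt(7.69e-9 x 0.09370) = 2.68e-5 M.
pH = -log(2.68e-5) = 4.57.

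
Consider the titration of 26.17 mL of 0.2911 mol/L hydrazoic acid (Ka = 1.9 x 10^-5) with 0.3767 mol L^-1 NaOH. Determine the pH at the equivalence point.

8.97

n(HN3) = 0.2911 x 0.02617 = 0.007618 mol; V(NaOH) at equivalence = 0.007618/0.3767 = 0.02022 L.
At equivalence all the acid is converted to N3-; total volume = 0.02617 + 0.02022 = 0.04639 L, so [N3-] = 0.007618/0.04639 = 0.1642 M.
Kb = Kw/Ka = 1.0e-14 / 1.9 x 10^-5 = 5.26e-10.
[OH^-] = sqrt(Kb x [N3-]) = sqrt(5.26e-10 x 0.1642) = 9.30e-6 M.
pOH = 5.03, so pH = 14.00 - 5.03 = 8.97.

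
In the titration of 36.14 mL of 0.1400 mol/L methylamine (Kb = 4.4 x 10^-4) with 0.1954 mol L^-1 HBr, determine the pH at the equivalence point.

5.87

n(CH3NH2) = 0.1400 x 0.03614 = 0.005060 mol; V(HBr) at equivalence = 0.005060/0.1954 = 0.02589 L.
At equivalence the base is fully converted to CH3NH3+; total volume = 0.06203 L, so [CH3NH3+] = 0.005060/0.06203 = 0.08156 M.
Ka(CH3NH3+) = Kw/Kb = 1.0e-14 / 4.4 x 10^-4 = 2.27e-11.
[H^+] = sqrt(Ka x [CH3NH3+]) = sqrt(2.27e-11 x 0.08156) = 1.36e-6 M.
pH = -log(1.36e-6) = 5.87.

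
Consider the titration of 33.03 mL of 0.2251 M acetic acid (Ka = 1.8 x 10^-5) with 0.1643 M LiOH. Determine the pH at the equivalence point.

n(CH3COOH) = 0.2251 x 0.03303 = 0.007435 mol; V(LiOH) at equivalence = 0.007435/0.1643 = 0.04525 L.
At equivalence all the acid is converted to CH3COO-; total volume = 0.03303 + 0.04525 = 0.07828 L, so [CH3COO-] = 0.007435/0.07828 = 0.09498 M.
Kb = Kw/Ka = 1.0e-14 / 1.8 x 10^-5 = 5.56e-10.
[OH^-] = sqrt(Kb x [CH3COO-]) = sqrt(5.56e-10 x 0.09498) = 7.26e-6 M.
pOH = 5.14, so pH = 14.00 - 5.14 = 8.86.

8.86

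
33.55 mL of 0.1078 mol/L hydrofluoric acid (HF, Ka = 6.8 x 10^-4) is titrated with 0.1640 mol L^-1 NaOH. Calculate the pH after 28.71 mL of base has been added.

n(acid) = 0.1078 x 0.03355 = 0.003617 mol; n(NaOH) added = 0.1640 x 0.02871 = 0.004708 mol.
Base is in excess by 0.004708 - 0.003617 = 0.001092 mol in a total volume of 0.06226 L.
[OH^-] = 0.001092/0.06226 = 0.01754 M, so pOH = 1.76 and pH = 14.00 - 1.76 = 12.24.

12.24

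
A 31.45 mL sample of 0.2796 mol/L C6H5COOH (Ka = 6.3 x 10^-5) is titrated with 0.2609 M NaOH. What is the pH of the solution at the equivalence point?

8.67

n(C6H5COOH) = 0.2796 x 0.03145 = 0.008793 mol; V(NaOH) at equivalence = 0.008793/0.2609 = 0.03370 L.
At equivalence all the acid is converted to C6H5COO-; total volume = 0.03145 + 0.03370 = 0.06515 L, so [C6H5COO-] = 0.008793/0.06515 = 0.1350 M.
Kb = Kw/Ka = 1.0e-14 / 6.3 x 10^-5 = 1.59e-10.
[OH^-] = sqrt(Kb x [C6H5COO-]) = sqrt(1.59e-10 x 0.1350) = 4.63e-6 M.
pOH = 5.33, so pH = 14.00 - 5.33 = 8.67.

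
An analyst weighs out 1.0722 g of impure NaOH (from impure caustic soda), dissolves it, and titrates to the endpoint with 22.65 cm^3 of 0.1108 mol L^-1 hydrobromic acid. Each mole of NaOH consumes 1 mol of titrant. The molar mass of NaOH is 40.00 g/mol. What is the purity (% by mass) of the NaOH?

9.36%

n(HBr) = 0.1108 x 0.02265 = 0.002510 mol.
n(NaOH) = 0.002510 / 1 = 0.002510 mol.
mass of NaOH = 0.002510 x 40.00 = 0.1004 g.
% purity = 0.1004 / 1.0722 x 100 = 9.36%.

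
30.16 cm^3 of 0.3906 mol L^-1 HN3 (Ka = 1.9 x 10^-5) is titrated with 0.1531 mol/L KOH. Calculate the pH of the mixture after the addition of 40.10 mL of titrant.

4.76

Initial n(HN3) = 0.3906 x 0.03016 = 0.01178 mol.
n(KOH) added = 0.1531 x 0.04010 = 0.006139 mol, converting that many moles of HN3 to N3-.
Remaining n(HN3) = 0.005641 mol; n(N3-) = 0.006139 mol.
By Henderson-Hasselbalch, pH = pKa + log([A^-]/[HA]) = 4.72 + log(0.006139/0.005641) = 4.72 + (+0.04) = 4.76.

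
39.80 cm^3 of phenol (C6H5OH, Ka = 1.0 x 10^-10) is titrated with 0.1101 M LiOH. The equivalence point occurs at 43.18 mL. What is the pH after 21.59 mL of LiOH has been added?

21.59 mL is exactly half the equivalence volume (43.18/2), i.e. the half-equivalence point.
There, n(HA) = n(A^-), so pH = pKa = -log(1.0 x 10^-10) = 10.00.

10.00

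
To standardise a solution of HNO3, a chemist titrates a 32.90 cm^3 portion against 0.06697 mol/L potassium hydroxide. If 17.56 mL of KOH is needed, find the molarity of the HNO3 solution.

n(KOH) delivered = 0.06697 x 0.01756 = 0.001176 mol.
For a 1:1 reaction, n(HNO3) = 0.001176 mol.
[HNO3] = 0.001176 mol / 0.03290 L = 0.0357 M.

0.0357 M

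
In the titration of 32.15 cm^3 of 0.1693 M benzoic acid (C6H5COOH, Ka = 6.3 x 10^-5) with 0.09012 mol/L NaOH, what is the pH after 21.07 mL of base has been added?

3.93

Initial n(C6H5COOH) = 0.1693 x 0.03215 = 0.005443 mol.
n(NaOH) added = 0.09012 x 0.02107 = 0.001899 mol, converting that many moles of C6H5COOH to C6H5COO-.
Remaining n(C6H5COOH) = 0.003544 mol; n(C6H5COO-) = 0.001899 mol.
By Henderson-Hasselbalch, pH = pKa + log([A^-]/[HA]) = 4.20 + log(0.001899/0.003544) = 4.20 + (-0.27) = 3.93.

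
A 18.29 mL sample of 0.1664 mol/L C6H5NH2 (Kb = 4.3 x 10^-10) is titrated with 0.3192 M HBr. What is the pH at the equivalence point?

2.80

n(C6H5NH2) = 0.1664 x 0.01829 = 0.003043 mol; V(HBr) at equivalence = 0.003043/0.3192 = 0.009535 L.
At equivalence the base is fully converted to C6H5NH3+; total volume = 0.02782 L, so [C6H5NH3+] = 0.003043/0.02782 = 0.1094 M.
Ka(C6H5NH3+) = Kw/Kb = 1.0e-14 / 4.3 x 10^-10 = 2.33e-5.
[H^+] = sqrt(Ka x [C6H5NH3+]) = sqrt(2.33e-5 x 0.1094) = 0.00159 M.
pH = -log(0.00159) = 2.80.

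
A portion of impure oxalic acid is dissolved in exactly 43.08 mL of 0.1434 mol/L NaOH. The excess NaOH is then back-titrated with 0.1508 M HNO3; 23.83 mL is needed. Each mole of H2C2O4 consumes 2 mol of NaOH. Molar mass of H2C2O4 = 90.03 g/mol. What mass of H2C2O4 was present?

Total n(NaOH) added = 0.1434 x 0.04308 = 0.006178 mol.
n(HNO3) used = 0.1508 x 0.02383 = 0.003594 mol, which equals the excess n(NaOH).
So n(NaOH) consumed by the sample = 0.006178 - 0.003594 = 0.002584 mol.
n(H2C2O4) = 0.002584 / 2 = 0.001292 mol.
mass = 0.001292 mol x 90.03 g/mol = 0.116 g.

0.116 g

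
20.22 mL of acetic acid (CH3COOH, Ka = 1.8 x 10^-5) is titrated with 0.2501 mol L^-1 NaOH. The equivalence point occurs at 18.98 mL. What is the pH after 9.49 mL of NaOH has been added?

9.49 mL is exactly half the equivalence volume (18.98/2), i.e. the half-equivalence point.
There, n(HA) = n(A^-), so pH = pKa = -log(1.8 x 10^-5) = 4.74.

4.74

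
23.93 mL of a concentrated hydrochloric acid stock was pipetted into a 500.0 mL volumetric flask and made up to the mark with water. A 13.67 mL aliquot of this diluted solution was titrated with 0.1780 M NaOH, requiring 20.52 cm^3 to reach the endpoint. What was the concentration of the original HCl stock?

5.58 M

n(NaOH) = 0.1780 x 0.02052 = 0.003653 mol.
n(HCl) in the aliquot = 0.003653 mol.
[diluted HCl] = 0.003653 / 0.01367 = 0.2672 M.
Dilution factor = 500.0/23.93 = 20.89, so [stock] = 0.2672 x 20.89 = 5.58 M.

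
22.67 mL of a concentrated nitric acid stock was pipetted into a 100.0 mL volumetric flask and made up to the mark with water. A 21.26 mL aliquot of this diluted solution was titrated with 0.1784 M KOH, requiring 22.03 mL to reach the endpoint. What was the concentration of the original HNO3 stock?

n(KOH) = 0.1784 x 0.02203 = 0.003930 mol.
n(HNO3) in the aliquot = 0.003930 mol.
[diluted HNO3] = 0.003930 / 0.02126 = 0.1849 M.
Dilution factor = 100.0/22.67 = 4.411, so [stock] = 0.1849 x 4.411 = 0.815 M.

0.815 M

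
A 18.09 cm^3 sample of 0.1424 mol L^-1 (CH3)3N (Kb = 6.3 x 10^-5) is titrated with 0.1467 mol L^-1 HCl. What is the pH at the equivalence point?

5.47

n((CH3)3N) = 0.1424 x 0.01809 = 0.002576 mol; V(HCl) at equivalence = 0.002576/0.1467 = 0.01756 L.
At equivalence the base is fully converted to (CH3)3NH+; total volume = 0.03565 L, so [(CH3)3NH+] = 0.002576/0.03565 = 0.07226 M.
Ka((CH3)3NH+) = Kw/Kb = 1.0e-14 / 6.3 x 10^-5 = 1.59e-10.
[H^+] = sqrt(Ka x [(CH3)3NH+]) = sqrt(1.59e-10 x 0.07226) = 3.39e-6 M.
pH = -log(3.39e-6) = 5.47.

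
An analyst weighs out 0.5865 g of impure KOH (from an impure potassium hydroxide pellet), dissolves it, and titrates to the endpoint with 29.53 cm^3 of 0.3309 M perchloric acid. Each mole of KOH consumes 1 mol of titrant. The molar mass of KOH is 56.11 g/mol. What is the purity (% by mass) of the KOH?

93.5%

n(HClO4) = 0.3309 x 0.02953 = 0.009771 mol.
n(KOH) = 0.009771 / 1 = 0.009771 mol.
mass of KOH = 0.009771 x 56.11 = 0.5483 g.
% purity = 0.5483 / 0.5865 x 100 = 93.5%.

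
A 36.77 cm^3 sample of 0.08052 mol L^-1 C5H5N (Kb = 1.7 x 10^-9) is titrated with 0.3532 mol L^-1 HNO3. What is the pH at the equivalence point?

n(C5H5N) = 0.08052 x 0.03677 = 0.002961 mol; V(HNO3) at equivalence = 0.002961/0.3532 = 0.008383 L.
At equivalence the base is fully converted to C5H5NH+; total volume = 0.04515 L, so [C5H5NH+] = 0.002961/0.04515 = 0.06557 M.
Ka(C5H5NH+) = Kw/Kb = 1.0e-14 / 1.7 x 10^-9 = 5.88e-6.
[H^+] = sqrt(Ka x [C5H5NH+]) = sqrt(5.88e-6 x 0.06557) = 0.000621 M.
pH = -log(0.000621) = 3.21.

3.21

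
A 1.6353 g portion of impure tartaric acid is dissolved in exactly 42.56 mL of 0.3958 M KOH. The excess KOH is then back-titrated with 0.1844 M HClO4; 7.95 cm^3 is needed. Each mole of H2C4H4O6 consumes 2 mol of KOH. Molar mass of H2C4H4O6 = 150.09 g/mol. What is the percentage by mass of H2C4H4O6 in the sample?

70.6%

Total n(KOH) added = 0.3958 x 0.04256 = 0.01685 mol.
n(HClO4) used = 0.1844 x 0.007950 = 0.001466 mol, which equals the excess n(KOH).
So n(KOH) consumed by the sample = 0.01685 - 0.001466 = 0.01538 mol.
n(H2C4H4O6) = 0.01538 / 2 = 0.007690 mol.
mass H2C4H4O6 = 0.007690 x 150.09 = 1.154 g, so %H2C4H4O6 = 1.154/1.6353 x 100 = 70.6%.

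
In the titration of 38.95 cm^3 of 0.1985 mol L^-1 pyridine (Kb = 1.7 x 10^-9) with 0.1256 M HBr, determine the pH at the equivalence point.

3.17

n(C5H5N) = 0.1985 x 0.03895 = 0.007732 mol; V(HBr) at equivalence = 0.007732/0.1256 = 0.06156 L.
At equivalence the base is fully converted to C5H5NH+; total volume = 0.1005 L, so [C5H5NH+] = 0.007732/0.1005 = 0.07693 M.
Ka(C5H5NH+) = Kw/Kb = 1.0e-14 / 1.7 x 10^-9 = 5.88e-6.
[H^+] = sqrt(Ka x [C5H5NH+]) = sqrt(5.88e-6 x 0.07693) = 0.000673 M.
pH = -log(0.000673) = 3.17.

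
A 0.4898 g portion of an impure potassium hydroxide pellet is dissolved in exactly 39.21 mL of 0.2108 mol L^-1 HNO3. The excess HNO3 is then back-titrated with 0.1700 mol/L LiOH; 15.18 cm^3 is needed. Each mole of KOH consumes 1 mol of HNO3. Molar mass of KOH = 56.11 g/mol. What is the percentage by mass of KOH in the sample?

65.1%

Total n(HNO3) added = 0.2108 x 0.03921 = 0.008265 mol.
n(LiOH) used = 0.1700 x 0.01518 = 0.002581 mol, which equals the excess n(HNO3).
So n(HNO3) consumed by the sample = 0.008265 - 0.002581 = 0.005685 mol.
n(KOH) = 0.005685 / 1 = 0.005685 mol.
mass KOH = 0.005685 x 56.11 = 0.3190 g, so %KOH = 0.3190/0.4898 x 100 = 65.1%.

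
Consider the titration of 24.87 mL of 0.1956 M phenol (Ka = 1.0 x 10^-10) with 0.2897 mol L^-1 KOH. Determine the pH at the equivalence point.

n(C6H5OH) = 0.1956 x 0.02487 = 0.004865 mol; V(KOH) at equivalence = 0.004865/0.2897 = 0.01679 L.
At equivalence all the acid is converted to C6H5O-; total volume = 0.02487 + 0.01679 = 0.04166 L, so [C6H5O-] = 0.004865/0.04166 = 0.1168 M.
Kb = Kw/Ka = 1.0e-14 / 1.0 x 10^-10 = 0.000100.
[OH^-] = sqrt(Kb x [C6H5O-]) = sqrt(0.000100 x 0.1168) = 0.00342 M.
pOH = 2.47, so pH = 14.00 - 2.47 = 11.53.

11.53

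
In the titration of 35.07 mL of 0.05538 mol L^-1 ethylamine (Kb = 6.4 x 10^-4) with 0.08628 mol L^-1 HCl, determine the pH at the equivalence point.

n(C2H5NH2) = 0.05538 x 0.03507 = 0.001942 mol; V(HCl) at equivalence = 0.001942/0.08628 = 0.02251 L.
At equivalence the base is fully converted to C2H5NH3+; total volume = 0.05758 L, so [C2H5NH3+] = 0.001942/0.05758 = 0.03373 M.
Ka(C2H5NH3+) = Kw/Kb = 1.0e-14 / 6.4 x 10^-4 = 1.56e-11.
[H^+] = sqrt(Ka x [C2H5NH3+]) = sqrt(1.56e-11 x 0.03373) = 7.26e-7 M.
pH = -log(7.26e-7) = 6.14.

6.14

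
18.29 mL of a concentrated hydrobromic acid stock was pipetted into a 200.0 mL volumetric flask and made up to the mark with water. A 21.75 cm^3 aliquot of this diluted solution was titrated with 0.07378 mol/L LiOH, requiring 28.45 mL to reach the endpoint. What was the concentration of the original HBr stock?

1.06 M

n(LiOH) = 0.07378 x 0.02845 = 0.002099 mol.
n(HBr) in the aliquot = 0.002099 mol.
[diluted HBr] = 0.002099 / 0.02175 = 0.09651 M.
Dilution factor = 200.0/18.29 = 10.93, so [stock] = 0.09651 x 10.93 = 1.06 M.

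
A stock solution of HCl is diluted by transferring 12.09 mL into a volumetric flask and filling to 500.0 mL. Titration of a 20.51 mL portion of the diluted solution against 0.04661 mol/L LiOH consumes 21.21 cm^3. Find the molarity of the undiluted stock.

1.99 M

n(LiOH) = 0.04661 x 0.02121 = 0.0009886 mol.
n(HCl) in the aliquot = 0.0009886 mol.
[diluted HCl] = 0.0009886 / 0.02051 = 0.04820 M.
Dilution factor = 500.0/12.09 = 41.36, so [stock] = 0.04820 x 41.36 = 1.99 M.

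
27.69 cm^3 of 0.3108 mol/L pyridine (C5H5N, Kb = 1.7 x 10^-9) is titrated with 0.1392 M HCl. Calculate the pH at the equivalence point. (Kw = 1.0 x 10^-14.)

n(C5H5N) = 0.3108 x 0.02769 = 0.008606 mol; V(HCl) at equivalence = 0.008606/0.1392 = 0.06183 L.
At equivalence the base is fully converted to C5H5NH+; total volume = 0.08952 L, so [C5H5NH+] = 0.008606/0.08952 = 0.09614 M.
Ka(C5H5NH+) = Kw/Kb = 1.0e-14 / 1.7 x 10^-9 = 5.88e-6.
[H^+] = sqrt(Ka x [C5H5NH+]) = sqrt(5.88e-6 x 0.09614) = 0.000752 M.
pH = -log(0.000752) = 3.12.

3.12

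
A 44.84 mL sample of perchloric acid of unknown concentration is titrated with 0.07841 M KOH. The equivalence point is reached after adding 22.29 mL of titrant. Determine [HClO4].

0.0390 M

n(KOH) delivered = 0.07841 x 0.02229 = 0.001748 mol.
For a 1:1 reaction, n(HClO4) = 0.001748 mol.
[HClO4] = 0.001748 mol / 0.04484 L = 0.0390 M.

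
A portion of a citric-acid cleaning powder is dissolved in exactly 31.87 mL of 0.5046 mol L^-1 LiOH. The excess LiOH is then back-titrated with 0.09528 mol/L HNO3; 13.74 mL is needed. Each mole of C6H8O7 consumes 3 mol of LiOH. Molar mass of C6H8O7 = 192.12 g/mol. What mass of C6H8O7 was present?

0.946 g

Total n(LiOH) added = 0.5046 x 0.03187 = 0.01608 mol.
n(HNO3) used = 0.09528 x 0.01374 = 0.001309 mol, which equals the excess n(LiOH).
So n(LiOH) consumed by the sample = 0.01608 - 0.001309 = 0.01477 mol.
n(C6H8O7) = 0.01477 / 3 = 0.004924 mol.
mass = 0.004924 mol x 192.12 g/mol = 0.946 g.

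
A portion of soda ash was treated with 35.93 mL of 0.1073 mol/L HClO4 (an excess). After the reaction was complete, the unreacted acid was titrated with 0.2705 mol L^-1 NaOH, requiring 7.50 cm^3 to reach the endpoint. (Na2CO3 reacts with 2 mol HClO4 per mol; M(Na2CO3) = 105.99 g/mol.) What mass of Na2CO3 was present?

Total n(HClO4) added = 0.1073 x 0.03593 = 0.003855 mol.
n(NaOH) used = 0.2705 x 0.007500 = 0.002029 mol, which equals the excess n(HClO4).
So n(HClO4) consumed by the sample = 0.003855 - 0.002029 = 0.001827 mol.
n(Na2CO3) = 0.001827 / 2 = 0.0009133 mol.
mass = 0.0009133 mol x 105.99 g/mol = 0.0968 g.

0.0968 g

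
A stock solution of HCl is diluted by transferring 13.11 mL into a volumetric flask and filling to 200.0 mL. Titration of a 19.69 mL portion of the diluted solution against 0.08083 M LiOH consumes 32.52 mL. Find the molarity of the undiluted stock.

2.04 M

n(LiOH) = 0.08083 x 0.03252 = 0.002629 mol.
n(HCl) in the aliquot = 0.002629 mol.
[diluted HCl] = 0.002629 / 0.01969 = 0.1335 M.
Dilution factor = 200.0/13.11 = 15.26, so [stock] = 0.1335 x 15.26 = 2.04 M.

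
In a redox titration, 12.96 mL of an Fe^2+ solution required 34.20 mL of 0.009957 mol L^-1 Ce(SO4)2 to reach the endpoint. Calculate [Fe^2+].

n(Ce(SO4)2) = 0.009957 x 0.03420 = 0.0003405 mol.
From the balanced equation, 1 mol Ce(SO4)2 reacts with 1 mol Fe^2+, so n(Fe^2+) = 0.0003405 x 1/1 = 0.0003405 mol.
[Fe^2+] = 0.0003405 / 0.01296 L = 0.0263 M.

0.0263 M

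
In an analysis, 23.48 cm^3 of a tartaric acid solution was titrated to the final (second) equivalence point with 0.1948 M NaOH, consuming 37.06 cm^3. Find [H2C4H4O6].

0.154 M

n(NaOH) = 0.1948 x 0.03706 = 0.007219 mol.
At the final (second) equivalence point, 2 mol OH^- react per mol H2C4H4O6, so n(H2C4H4O6) = 0.007219 / 2 = 0.003610 mol.
[H2C4H4O6] = 0.003610 / 0.02348 L = 0.154 M.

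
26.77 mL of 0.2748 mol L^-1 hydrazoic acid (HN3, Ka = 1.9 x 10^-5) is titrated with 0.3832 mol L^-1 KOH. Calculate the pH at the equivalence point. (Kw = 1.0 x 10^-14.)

n(HN3) = 0.2748 x 0.02677 = 0.007356 mol; V(KOH) at equivalence = 0.007356/0.3832 = 0.01920 L.
At equivalence all the acid is converted to N3-; total volume = 0.02677 + 0.01920 = 0.04597 L, so [N3-] = 0.007356/0.04597 = 0.1600 M.
Kb = Kw/Ka = 1.0e-14 / 1.9 x 10^-5 = 5.26e-10.
[OH^-] = sqrt(Kb x [N3-]) = sqrt(5.26e-10 x 0.1600) = 9.18e-6 M.
pOH = 5.04, so pH = 14.00 - 5.04 = 8.96.

8.96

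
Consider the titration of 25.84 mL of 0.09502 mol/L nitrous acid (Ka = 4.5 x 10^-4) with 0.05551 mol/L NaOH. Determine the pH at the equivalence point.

n(HNO2) = 0.09502 x 0.02584 = 0.002455 mol; V(NaOH) at equivalence = 0.002455/0.05551 = 0.04423 L.
At equivalence all the acid is converted to NO2-; total volume = 0.02584 + 0.04423 = 0.07007 L, so [NO2-] = 0.002455/0.07007 = 0.03504 M.
Kb = Kw/Ka = 1.0e-14 / 4.5 x 10^-4 = 2.22e-11.
[OH^-] = sqrt(Kb x [NO2-]) = sqrt(2.22e-11 x 0.03504) = 8.82e-7 M.
pOH = 6.05, so pH = 14.00 - 6.05 = 7.95.

7.95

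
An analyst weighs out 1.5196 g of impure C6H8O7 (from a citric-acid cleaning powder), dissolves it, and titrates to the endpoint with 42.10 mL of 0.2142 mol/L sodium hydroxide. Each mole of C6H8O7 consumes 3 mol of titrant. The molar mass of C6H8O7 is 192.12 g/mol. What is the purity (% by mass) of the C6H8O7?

38.0%

n(NaOH) = 0.2142 x 0.04210 = 0.009018 mol.
n(C6H8O7) = 0.009018 / 3 = 0.003006 mol.
mass of C6H8O7 = 0.003006 x 192.12 = 0.5775 g.
% purity = 0.5775 / 1.5196 x 100 = 38.0%.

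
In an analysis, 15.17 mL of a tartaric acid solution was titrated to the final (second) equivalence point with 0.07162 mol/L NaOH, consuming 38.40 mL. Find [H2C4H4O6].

n(NaOH) = 0.07162 x 0.03840 = 0.002750 mol.
At the final (second) equivalence point, 2 mol OH^- react per mol H2C4H4O6, so n(H2C4H4O6) = 0.002750 / 2 = 0.001375 mol.
[H2C4H4O6] = 0.001375 / 0.01517 L = 0.0906 M.

0.0906 M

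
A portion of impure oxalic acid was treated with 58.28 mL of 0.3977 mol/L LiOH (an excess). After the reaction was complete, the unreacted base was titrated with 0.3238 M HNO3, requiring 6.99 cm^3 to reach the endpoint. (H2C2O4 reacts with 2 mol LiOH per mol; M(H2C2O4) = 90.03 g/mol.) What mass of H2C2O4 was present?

Total n(LiOH) added = 0.3977 x 0.05828 = 0.02318 mol.
n(HNO3) used = 0.3238 x 0.006990 = 0.002263 mol, which equals the excess n(LiOH).
So n(LiOH) consumed by the sample = 0.02318 - 0.002263 = 0.02091 mol.
n(H2C2O4) = 0.02091 / 2 = 0.01046 mol.
mass = 0.01046 mol x 90.03 g/mol = 0.941 g.

0.941 g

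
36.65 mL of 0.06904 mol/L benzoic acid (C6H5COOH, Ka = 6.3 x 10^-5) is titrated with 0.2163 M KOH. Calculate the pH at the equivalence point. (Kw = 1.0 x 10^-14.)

8.46

n(C6H5COOH) = 0.06904 x 0.03665 = 0.002530 mol; V(KOH) at equivalence = 0.002530/0.2163 = 0.01170 L.
At equivalence all the acid is converted to C6H5COO-; total volume = 0.03665 + 0.01170 = 0.04835 L, so [C6H5COO-] = 0.002530/0.04835 = 0.05234 M.
Kb = Kw/Ka = 1.0e-14 / 6.3 x 10^-5 = 1.59e-10.
[OH^-] = sqrt(Kb x [C6H5COO-]) = sqrt(1.59e-10 x 0.05234) = 2.88e-6 M.
pOH = 5.54, so pH = 14.00 - 5.54 = 8.46.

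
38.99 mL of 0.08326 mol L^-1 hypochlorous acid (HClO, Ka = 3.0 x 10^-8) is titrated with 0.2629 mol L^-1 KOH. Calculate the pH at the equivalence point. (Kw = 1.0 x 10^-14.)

10.16

n(HClO) = 0.08326 x 0.03899 = 0.003246 mol; V(KOH) at equivalence = 0.003246/0.2629 = 0.01235 L.
At equivalence all the acid is converted to ClO-; total volume = 0.03899 + 0.01235 = 0.05134 L, so [ClO-] = 0.003246/0.05134 = 0.06323 M.
Kb = Kw/Ka = 1.0e-14 / 3.0 x 10^-8 = 3.33e-7.
[OH^-] = sqrt(Kb x [ClO-]) = sqrt(3.33e-7 x 0.06323) = 0.000145 M.
pOH = 3.84, so pH = 14.00 - 3.84 = 10.16.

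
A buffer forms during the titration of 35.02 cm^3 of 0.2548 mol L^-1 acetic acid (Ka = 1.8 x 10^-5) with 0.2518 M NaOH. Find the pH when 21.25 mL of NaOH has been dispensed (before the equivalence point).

Initial n(CH3COOH) = 0.2548 x 0.03502 = 0.008923 mol.
n(NaOH) added = 0.2518 x 0.02125 = 0.005351 mol, converting that many moles of CH3COOH to CH3COO-.
Remaining n(CH3COOH) = 0.003572 mol; n(CH3COO-) = 0.005351 mol.
By Henderson-Hasselbalch, pH = pKa + log([A^-]/[HA]) = 4.74 + log(0.005351/0.003572) = 4.74 + (+0.18) = 4.92.

4.92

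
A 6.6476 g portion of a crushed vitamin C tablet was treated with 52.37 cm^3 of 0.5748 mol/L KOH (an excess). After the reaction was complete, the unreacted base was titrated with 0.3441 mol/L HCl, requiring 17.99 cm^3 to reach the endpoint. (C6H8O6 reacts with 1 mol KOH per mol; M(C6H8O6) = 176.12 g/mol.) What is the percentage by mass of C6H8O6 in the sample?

Total n(KOH) added = 0.5748 x 0.05237 = 0.03010 mol.
n(HCl) used = 0.3441 x 0.01799 = 0.006190 mol, which equals the excess n(KOH).
So n(KOH) consumed by the sample = 0.03010 - 0.006190 = 0.02391 mol.
n(C6H8O6) = 0.02391 / 1 = 0.02391 mol.
mass C6H8O6 = 0.02391 x 176.12 = 4.211 g, so %C6H8O6 = 4.211/6.6476 x 100 = 63.4%.

63.4%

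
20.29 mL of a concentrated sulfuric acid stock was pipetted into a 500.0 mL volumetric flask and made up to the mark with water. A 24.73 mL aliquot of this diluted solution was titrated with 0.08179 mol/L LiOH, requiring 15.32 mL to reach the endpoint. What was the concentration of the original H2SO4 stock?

0.624 M

n(LiOH) = 0.08179 x 0.01532 = 0.001253 mol.
n(H2SO4) in the aliquot = 0.001253 x 1/2 = 0.0006265 mol.
[diluted H2SO4] = 0.0006265 / 0.02473 = 0.02533 M.
Dilution factor = 500.0/20.29 = 24.64, so [stock] = 0.02533 x 24.64 = 0.624 M.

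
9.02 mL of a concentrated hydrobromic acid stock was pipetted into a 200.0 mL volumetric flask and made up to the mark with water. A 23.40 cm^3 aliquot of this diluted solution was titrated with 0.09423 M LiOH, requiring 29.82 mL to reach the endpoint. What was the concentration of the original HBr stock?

2.66 M

n(LiOH) = 0.09423 x 0.02982 = 0.002810 mol.
n(HBr) in the aliquot = 0.002810 mol.
[diluted HBr] = 0.002810 / 0.02340 = 0.1201 M.
Dilution factor = 200.0/9.020 = 22.17, so [stock] = 0.1201 x 22.17 = 2.66 M.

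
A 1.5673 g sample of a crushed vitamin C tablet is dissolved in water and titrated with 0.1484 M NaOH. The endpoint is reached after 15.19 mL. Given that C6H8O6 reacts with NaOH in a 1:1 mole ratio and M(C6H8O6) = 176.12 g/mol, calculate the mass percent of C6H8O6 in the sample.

25.3%

n(NaOH) = 0.1484 x 0.01519 = 0.002254 mol.
n(C6H8O6) = 0.002254 / 1 = 0.002254 mol.
mass of C6H8O6 = 0.002254 x 176.12 = 0.3970 g.
% purity = 0.3970 / 1.5673 x 100 = 25.3%.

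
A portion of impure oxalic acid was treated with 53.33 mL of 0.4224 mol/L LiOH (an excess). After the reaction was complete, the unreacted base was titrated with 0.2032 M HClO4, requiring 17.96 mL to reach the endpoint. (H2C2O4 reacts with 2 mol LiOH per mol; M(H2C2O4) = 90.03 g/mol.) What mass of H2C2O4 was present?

Total n(LiOH) added = 0.4224 x 0.05333 = 0.02253 mol.
n(HClO4) used = 0.2032 x 0.01796 = 0.003649 mol, which equals the excess n(LiOH).
So n(LiOH) consumed by the sample = 0.02253 - 0.003649 = 0.01888 mol.
n(H2C2O4) = 0.01888 / 2 = 0.009439 mol.
mass = 0.009439 mol x 90.03 g/mol = 0.850 g.

0.850 g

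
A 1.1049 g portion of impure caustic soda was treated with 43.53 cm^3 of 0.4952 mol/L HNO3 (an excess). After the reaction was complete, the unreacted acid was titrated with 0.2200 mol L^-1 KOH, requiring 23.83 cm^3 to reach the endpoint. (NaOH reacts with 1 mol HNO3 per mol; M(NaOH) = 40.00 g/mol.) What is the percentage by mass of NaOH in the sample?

59.1%

Total n(HNO3) added = 0.4952 x 0.04353 = 0.02156 mol.
n(KOH) used = 0.2200 x 0.02383 = 0.005243 mol, which equals the excess n(HNO3).
So n(HNO3) consumed by the sample = 0.02156 - 0.005243 = 0.01631 mol.
n(NaOH) = 0.01631 / 1 = 0.01631 mol.
mass NaOH = 0.01631 x 40.00 = 0.6525 g, so %NaOH = 0.6525/1.1049 x 100 = 59.1%.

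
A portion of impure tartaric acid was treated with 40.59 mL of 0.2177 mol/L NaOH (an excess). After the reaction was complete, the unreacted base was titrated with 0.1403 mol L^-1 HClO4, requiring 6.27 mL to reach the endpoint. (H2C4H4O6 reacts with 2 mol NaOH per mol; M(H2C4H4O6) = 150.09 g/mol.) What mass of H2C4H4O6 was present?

0.597 g

Total n(NaOH) added = 0.2177 x 0.04059 = 0.008836 mol.
n(HClO4) used = 0.1403 x 0.006270 = 0.0008797 mol, which equals the excess n(NaOH).
So n(NaOH) consumed by the sample = 0.008836 - 0.0008797 = 0.007957 mol.
n(H2C4H4O6) = 0.007957 / 2 = 0.003978 mol.
mass = 0.003978 mol x 150.09 g/mol = 0.597 g.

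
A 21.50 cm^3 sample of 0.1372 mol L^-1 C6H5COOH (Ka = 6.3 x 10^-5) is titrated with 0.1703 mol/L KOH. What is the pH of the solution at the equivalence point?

8.54

n(C6H5COOH) = 0.1372 x 0.02150 = 0.002950 mol; V(KOH) at equivalence = 0.002950/0.1703 = 0.01732 L.
At equivalence all the acid is converted to C6H5COO-; total volume = 0.02150 + 0.01732 = 0.03882 L, so [C6H5COO-] = 0.002950/0.03882 = 0.07598 M.
Kb = Kw/Ka = 1.0e-14 / 6.3 x 10^-5 = 1.59e-10.
[OH^-] = sqrt(Kb x [C6H5COO-]) = sqrt(1.59e-10 x 0.07598) = 3.47e-6 M.
pOH = 5.46, so pH = 14.00 - 5.46 = 8.54.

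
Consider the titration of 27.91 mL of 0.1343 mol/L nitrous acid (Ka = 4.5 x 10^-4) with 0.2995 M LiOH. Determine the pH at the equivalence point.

8.16

n(HNO2) = 0.1343 x 0.02791 = 0.003748 mol; V(LiOH) at equivalence = 0.003748/0.2995 = 0.01252 L.
At equivalence all the acid is converted to NO2-; total volume = 0.02791 + 0.01252 = 0.04043 L, so [NO2-] = 0.003748/0.04043 = 0.09272 M.
Kb = Kw/Ka = 1.0e-14 / 4.5 x 10^-4 = 2.22e-11.
[OH^-] = sqrt(Kb x [NO2-]) = sqrt(2.22e-11 x 0.09272) = 1.44e-6 M.
pOH = 5.84, so pH = 14.00 - 5.84 = 8.16.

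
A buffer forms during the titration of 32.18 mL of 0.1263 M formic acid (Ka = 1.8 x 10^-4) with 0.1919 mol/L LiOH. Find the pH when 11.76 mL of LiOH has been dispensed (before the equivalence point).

Initial n(HCOOH) = 0.1263 x 0.03218 = 0.004064 mol.
n(LiOH) added = 0.1919 x 0.01176 = 0.002257 mol, converting that many moles of HCOOH to HCOO-.
Remaining n(HCOOH) = 0.001808 mol; n(HCOO-) = 0.002257 mol.
By Henderson-Hasselbalch, pH = pKa + log([A^-]/[HA]) = 3.74 + log(0.002257/0.001808) = 3.74 + (+0.10) = 3.84.

3.84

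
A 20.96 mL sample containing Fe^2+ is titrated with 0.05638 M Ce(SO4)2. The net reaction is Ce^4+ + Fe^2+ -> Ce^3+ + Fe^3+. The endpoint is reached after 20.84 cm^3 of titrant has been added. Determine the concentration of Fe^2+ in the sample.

0.0561 M

n(Ce(SO4)2) = 0.05638 x 0.02084 = 0.001175 mol.
From the balanced equation, 1 mol Ce(SO4)2 reacts with 1 mol Fe^2+, so n(Fe^2+) = 0.001175 x 1/1 = 0.001175 mol.
[Fe^2+] = 0.001175 / 0.02096 L = 0.0561 M.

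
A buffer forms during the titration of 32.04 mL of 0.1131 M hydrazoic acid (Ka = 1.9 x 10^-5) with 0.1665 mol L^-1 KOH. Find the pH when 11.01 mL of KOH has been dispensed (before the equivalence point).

4.73

Initial n(HN3) = 0.1131 x 0.03204 = 0.003624 mol.
n(KOH) added = 0.1665 x 0.01101 = 0.001833 mol, converting that many moles of HN3 to N3-.
Remaining n(HN3) = 0.001791 mol; n(N3-) = 0.001833 mol.
By Henderson-Hasselbalch, pH = pKa + log([A^-]/[HA]) = 4.72 + log(0.001833/0.001791) = 4.72 + (+0.01) = 4.73.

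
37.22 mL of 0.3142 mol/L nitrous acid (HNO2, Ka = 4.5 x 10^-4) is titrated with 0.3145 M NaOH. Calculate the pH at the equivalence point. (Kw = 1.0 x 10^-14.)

n(HNO2) = 0.3142 x 0.03722 = 0.01169 mol; V(NaOH) at equivalence = 0.01169/0.3145 = 0.03718 L.
At equivalence all the acid is converted to NO2-; total volume = 0.03722 + 0.03718 = 0.07440 L, so [NO2-] = 0.01169/0.07440 = 0.1572 M.
Kb = Kw/Ka = 1.0e-14 / 4.5 x 10^-4 = 2.22e-11.
[OH^-] = sqrt(Kb x [NO2-]) = sqrt(2.22e-11 x 0.1572) = 1.87e-6 M.
pOH = 5.73, so pH = 14.00 - 5.73 = 8.27.

8.27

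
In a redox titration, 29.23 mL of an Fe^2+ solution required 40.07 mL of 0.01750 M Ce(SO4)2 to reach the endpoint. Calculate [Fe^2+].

0.0240 M

n(Ce(SO4)2) = 0.01750 x 0.04007 = 0.0007012 mol.
From the balanced equation, 1 mol Ce(SO4)2 reacts with 1 mol Fe^2+, so n(Fe^2+) = 0.0007012 x 1/1 = 0.0007012 mol.
[Fe^2+] = 0.0007012 / 0.02923 L = 0.0240 M.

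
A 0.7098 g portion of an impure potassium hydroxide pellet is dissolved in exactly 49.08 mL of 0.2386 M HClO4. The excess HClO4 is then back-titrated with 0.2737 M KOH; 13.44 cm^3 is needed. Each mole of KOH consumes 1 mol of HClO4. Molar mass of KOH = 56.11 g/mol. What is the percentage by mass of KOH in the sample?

Total n(HClO4) added = 0.2386 x 0.04908 = 0.01171 mol.
n(KOH) used = 0.2737 x 0.01344 = 0.003679 mol, which equals the excess n(HClO4).
So n(HClO4) consumed by the sample = 0.01171 - 0.003679 = 0.008032 mol.
n(KOH) = 0.008032 / 1 = 0.008032 mol.
mass KOH = 0.008032 x 56.11 = 0.4507 g, so %KOH = 0.4507/0.7098 x 100 = 63.5%.

63.5%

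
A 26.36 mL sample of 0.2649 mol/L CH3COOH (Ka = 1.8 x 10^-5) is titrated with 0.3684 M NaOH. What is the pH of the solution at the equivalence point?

8.97

n(CH3COOH) = 0.2649 x 0.02636 = 0.006983 mol; V(NaOH) at equivalence = 0.006983/0.3684 = 0.01895 L.
At equivalence all the acid is converted to CH3COO-; total volume = 0.02636 + 0.01895 = 0.04531 L, so [CH3COO-] = 0.006983/0.04531 = 0.1541 M.
Kb = Kw/Ka = 1.0e-14 / 1.8 x 10^-5 = 5.56e-10.
[OH^-] = sqrt(Kb x [CH3COO-]) = sqrt(5.56e-10 x 0.1541) = 9.25e-6 M.
pOH = 5.03, so pH = 14.00 - 5.03 = 8.97.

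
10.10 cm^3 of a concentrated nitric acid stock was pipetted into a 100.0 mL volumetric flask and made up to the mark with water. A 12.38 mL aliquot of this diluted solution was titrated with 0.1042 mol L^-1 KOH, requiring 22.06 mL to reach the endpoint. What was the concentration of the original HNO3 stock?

1.84 M

n(KOH) = 0.1042 x 0.02206 = 0.002299 mol.
n(HNO3) in the aliquot = 0.002299 mol.
[diluted HNO3] = 0.002299 / 0.01238 = 0.1857 M.
Dilution factor = 100.0/10.10 = 9.901, so [stock] = 0.1857 x 9.901 = 1.84 M.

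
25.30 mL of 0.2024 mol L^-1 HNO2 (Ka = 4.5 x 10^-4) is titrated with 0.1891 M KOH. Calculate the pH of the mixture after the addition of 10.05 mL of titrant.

3.12

Initial n(HNO2) = 0.2024 x 0.02530 = 0.005121 mol.
n(KOH) added = 0.1891 x 0.01005 = 0.001900 mol, converting that many moles of HNO2 to NO2-.
Remaining n(HNO2) = 0.003220 mol; n(NO2-) = 0.001900 mol.
By Henderson-Hasselbalch, pH = pKa + log([A^-]/[HA]) = 3.35 + log(0.001900/0.003220) = 3.35 + (-0.23) = 3.12.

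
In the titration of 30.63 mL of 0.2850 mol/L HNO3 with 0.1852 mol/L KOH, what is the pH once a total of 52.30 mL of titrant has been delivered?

12.06

n(acid) = 0.2850 x 0.03063 = 0.008730 mol; n(KOH) added = 0.1852 x 0.05230 = 0.009686 mol.
Base is in excess by 0.009686 - 0.008730 = 0.0009564 mol in a total volume of 0.08293 L.
[OH^-] = 0.0009564/0.08293 = 0.01153 M, so pOH = 1.94 and pH = 14.00 - 1.94 = 12.06.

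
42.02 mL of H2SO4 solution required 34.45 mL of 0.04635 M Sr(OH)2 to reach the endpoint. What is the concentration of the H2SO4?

0.0380 M

n(Sr(OH)2) delivered = 0.04635 x 0.03445 = 0.001597 mol.
For a 1:1 reaction, n(H2SO4) = 0.001597 mol.
[H2SO4] = 0.001597 mol / 0.04202 L = 0.0380 M.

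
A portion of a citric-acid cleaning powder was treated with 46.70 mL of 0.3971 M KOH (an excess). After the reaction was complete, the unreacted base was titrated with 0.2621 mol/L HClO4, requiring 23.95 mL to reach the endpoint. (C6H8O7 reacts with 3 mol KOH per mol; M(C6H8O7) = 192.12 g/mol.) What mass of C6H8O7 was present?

Total n(KOH) added = 0.3971 x 0.04670 = 0.01854 mol.
n(HClO4) used = 0.2621 x 0.02395 = 0.006277 mol, which equals the excess n(KOH).
So n(KOH) consumed by the sample = 0.01854 - 0.006277 = 0.01227 mol.
n(C6H8O7) = 0.01227 / 3 = 0.004089 mol.
mass = 0.004089 mol x 192.12 g/mol = 0.786 g.

0.786 g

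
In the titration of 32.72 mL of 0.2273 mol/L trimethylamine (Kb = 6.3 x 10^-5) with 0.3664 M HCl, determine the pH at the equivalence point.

5.33

n((CH3)3N) = 0.2273 x 0.03272 = 0.007437 mol; V(HCl) at equivalence = 0.007437/0.3664 = 0.02030 L.
At equivalence the base is fully converted to (CH3)3NH+; total volume = 0.05302 L, so [(CH3)3NH+] = 0.007437/0.05302 = 0.1403 M.
Ka((CH3)3NH+) = Kw/Kb = 1.0e-14 / 6.3 x 10^-5 = 1.59e-10.
[H^+] = sqrt(Ka x [(CH3)3NH+]) = sqrt(1.59e-10 x 0.1403) = 4.72e-6 M.
pH = -log(4.72e-6) = 5.33.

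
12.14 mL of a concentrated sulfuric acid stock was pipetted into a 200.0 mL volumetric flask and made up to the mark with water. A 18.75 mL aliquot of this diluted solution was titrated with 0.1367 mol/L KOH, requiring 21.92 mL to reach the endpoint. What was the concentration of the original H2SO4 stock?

1.32 M

n(KOH) = 0.1367 x 0.02192 = 0.002996 mol.
n(H2SO4) in the aliquot = 0.002996 x 1/2 = 0.001498 mol.
[diluted H2SO4] = 0.001498 / 0.01875 = 0.07991 M.
Dilution factor = 200.0/12.14 = 16.47, so [stock] = 0.07991 x 16.47 = 1.32 M.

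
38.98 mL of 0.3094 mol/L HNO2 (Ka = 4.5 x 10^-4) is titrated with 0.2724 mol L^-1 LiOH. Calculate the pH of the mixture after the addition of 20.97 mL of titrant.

3.30

Initial n(HNO2) = 0.3094 x 0.03898 = 0.01206 mol.
n(LiOH) added = 0.2724 x 0.02097 = 0.005712 mol, converting that many moles of HNO2 to NO2-.
Remaining n(HNO2) = 0.006348 mol; n(NO2-) = 0.005712 mol.
By Henderson-Hasselbalch, pH = pKa + log([A^-]/[HA]) = 3.35 + log(0.005712/0.006348) = 3.35 + (-0.05) = 3.30.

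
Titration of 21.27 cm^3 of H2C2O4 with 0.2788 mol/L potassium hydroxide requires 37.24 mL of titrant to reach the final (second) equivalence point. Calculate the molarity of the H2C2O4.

0.244 M

n(KOH) = 0.2788 x 0.03724 = 0.01038 mol.
At the final (second) equivalence point, 2 mol OH^- react per mol H2C2O4, so n(H2C2O4) = 0.01038 / 2 = 0.005191 mol.
[H2C2O4] = 0.005191 / 0.02127 L = 0.244 M.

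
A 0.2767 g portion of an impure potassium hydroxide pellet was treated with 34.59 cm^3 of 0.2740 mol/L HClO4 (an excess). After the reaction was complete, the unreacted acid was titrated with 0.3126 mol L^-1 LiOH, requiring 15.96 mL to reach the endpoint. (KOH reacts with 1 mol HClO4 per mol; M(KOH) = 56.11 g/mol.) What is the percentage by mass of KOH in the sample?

Total n(HClO4) added = 0.2740 x 0.03459 = 0.009478 mol.
n(LiOH) used = 0.3126 x 0.01596 = 0.004989 mol, which equals the excess n(HClO4).
So n(HClO4) consumed by the sample = 0.009478 - 0.004989 = 0.004489 mol.
n(KOH) = 0.004489 / 1 = 0.004489 mol.
mass KOH = 0.004489 x 56.11 = 0.2519 g, so %KOH = 0.2519/0.2767 x 100 = 91.0%.

91.0%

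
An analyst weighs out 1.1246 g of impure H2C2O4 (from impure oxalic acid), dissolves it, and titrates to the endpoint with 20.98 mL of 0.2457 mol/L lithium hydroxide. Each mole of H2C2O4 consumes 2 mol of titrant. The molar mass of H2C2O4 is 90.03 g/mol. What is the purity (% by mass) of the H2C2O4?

n(LiOH) = 0.2457 x 0.02098 = 0.005155 mol.
n(H2C2O4) = 0.005155 / 2 = 0.002577 mol.
mass of H2C2O4 = 0.002577 x 90.03 = 0.2320 g.
% purity = 0.2320 / 1.1246 x 100 = 20.6%.

20.6%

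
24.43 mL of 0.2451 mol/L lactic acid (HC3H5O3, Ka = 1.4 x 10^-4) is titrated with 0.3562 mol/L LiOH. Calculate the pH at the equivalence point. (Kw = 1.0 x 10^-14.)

8.51

n(HC3H5O3) = 0.2451 x 0.02443 = 0.005988 mol; V(LiOH) at equivalence = 0.005988/0.3562 = 0.01681 L.
At equivalence all the acid is converted to C3H5O3-; total volume = 0.02443 + 0.01681 = 0.04124 L, so [C3H5O3-] = 0.005988/0.04124 = 0.1452 M.
Kb = Kw/Ka = 1.0e-14 / 1.4 x 10^-4 = 7.14e-11.
[OH^-] = sqrt(Kb x [C3H5O3-]) = sqrt(7.14e-11 x 0.1452) = 3.22e-6 M.
pOH = 5.49, so pH = 14.00 - 5.49 = 8.51.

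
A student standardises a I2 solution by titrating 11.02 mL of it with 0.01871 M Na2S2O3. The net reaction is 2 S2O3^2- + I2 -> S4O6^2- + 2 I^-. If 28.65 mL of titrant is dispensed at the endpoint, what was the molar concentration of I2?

0.0243 M

n(Na2S2O3) = 0.01871 x 0.02865 = 0.0005360 mol.
From the balanced equation, 2 mol Na2S2O3 reacts with 1 mol I2, so n(I2) = 0.0005360 x 1/2 = 0.0002680 mol.
[I2] = 0.0002680 / 0.01102 L = 0.0243 M.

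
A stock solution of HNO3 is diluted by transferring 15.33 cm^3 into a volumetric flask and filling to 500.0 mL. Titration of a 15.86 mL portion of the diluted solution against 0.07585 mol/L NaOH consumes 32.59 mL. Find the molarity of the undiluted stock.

5.08 M

n(NaOH) = 0.07585 x 0.03259 = 0.002472 mol.
n(HNO3) in the aliquot = 0.002472 mol.
[diluted HNO3] = 0.002472 / 0.01586 = 0.1559 M.
Dilution factor = 500.0/15.33 = 32.62, so [stock] = 0.1559 x 32.62 = 5.08 M.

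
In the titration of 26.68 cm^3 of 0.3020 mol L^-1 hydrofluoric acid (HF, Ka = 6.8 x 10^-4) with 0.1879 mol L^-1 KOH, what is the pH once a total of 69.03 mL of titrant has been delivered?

n(acid) = 0.3020 x 0.02668 = 0.008057 mol; n(KOH) added = 0.1879 x 0.06903 = 0.01297 mol.
Base is in excess by 0.01297 - 0.008057 = 0.004913 mol in a total volume of 0.09571 L.
[OH^-] = 0.004913/0.09571 = 0.05134 M, so pOH = 1.29 and pH = 14.00 - 1.29 = 12.71.

12.71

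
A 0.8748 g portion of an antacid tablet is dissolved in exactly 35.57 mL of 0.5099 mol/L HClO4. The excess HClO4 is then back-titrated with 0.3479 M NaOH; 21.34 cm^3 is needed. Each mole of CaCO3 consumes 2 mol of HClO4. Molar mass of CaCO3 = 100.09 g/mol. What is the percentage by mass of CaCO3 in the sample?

Total n(HClO4) added = 0.5099 x 0.03557 = 0.01814 mol.
n(NaOH) used = 0.3479 x 0.02134 = 0.007424 mol, which equals the excess n(HClO4).
So n(HClO4) consumed by the sample = 0.01814 - 0.007424 = 0.01071 mol.
n(CaCO3) = 0.01071 / 2 = 0.005356 mol.
mass CaCO3 = 0.005356 x 100.09 = 0.5361 g, so %CaCO3 = 0.5361/0.8748 x 100 = 61.3%.

61.3%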